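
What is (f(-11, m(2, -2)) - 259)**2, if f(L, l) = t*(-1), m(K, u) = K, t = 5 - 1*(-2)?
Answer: 70756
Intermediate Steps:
t = 7 (t = 5 + 2 = 7)
f(L, l) = -7 (f(L, l) = 7*(-1) = -7)
(f(-11, m(2, -2)) - 259)**2 = (-7 - 259)**2 = (-266)**2 = 70756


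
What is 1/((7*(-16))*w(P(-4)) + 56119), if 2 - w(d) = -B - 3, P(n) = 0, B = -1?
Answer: 1/55671 ≈ 1.7963e-5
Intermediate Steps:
w(d) = 4 (w(d) = 2 - (-1*(-1) - 3) = 2 - (1 - 3) = 2 - 1*(-2) = 2 + 2 = 4)
1/((7*(-16))*w(P(-4)) + 56119) = 1/((7*(-16))*4 + 56119) = 1/(-112*4 + 56119) = 1/(-448 + 56119) = 1/55671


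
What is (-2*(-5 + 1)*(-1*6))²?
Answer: 2304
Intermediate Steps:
(-2*(-5 + 1)*(-1*6))² = (-(-8)*(-6))² = (-2*24)² = (-48)² = 2304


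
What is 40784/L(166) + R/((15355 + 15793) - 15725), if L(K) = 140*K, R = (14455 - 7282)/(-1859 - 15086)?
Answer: 88820295031/50613376345 ≈ 1.7549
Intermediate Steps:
R = -7173/16945 (R = 7173/(-16945) = 7173*(-1/16945) = -7173/16945 ≈ -0.42331)
40784/L(166) + R/((15355 + 15793) - 15725) = 40784/((140*166)) - 7173/(16945*((15355 + 15793) - 15725)) = 40784/23240 - 7173/(16945*(31148 - 15725)) = 40784*(1/23240) - 7173/16945/15423 = 5098/2905 - 7173/16945*1/15423 = 5098/2905 - 2391/87114245 = 88820295031/50613376345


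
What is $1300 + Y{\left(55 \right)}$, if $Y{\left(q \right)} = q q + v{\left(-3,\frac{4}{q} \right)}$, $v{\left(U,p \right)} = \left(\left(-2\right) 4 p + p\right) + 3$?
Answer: $\frac{238012}{55} \approx 4327.5$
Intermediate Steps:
$v{\left(U,p \right)} = 3 - 7 p$ ($v{\left(U,p \right)} = \left(- 8 p + p\right) + 3 = - 7 p + 3 = 3 - 7 p$)
$Y{\left(q \right)} = 3 + q^{2} - \frac{28}{q}$ ($Y{\left(q \right)} = q q + \left(3 - 7 \frac{4}{q}\right) = q^{2} + \left(3 - \frac{28}{q}\right) = 3 + q^{2} - \frac{28}{q}$)
$1300 + Y{\left(55 \right)} = 1300 + \left(3 + 55^{2} - \frac{28}{55}\right) = 1300 + \left(3 + 3025 - \frac{28}{55}\right) = 1300 + \frac{166512}{55} = \frac{238012}{55}$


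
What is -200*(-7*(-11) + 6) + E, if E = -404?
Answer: -17004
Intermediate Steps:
-200*(-7*(-11) + 6) + E = -200*(-7*(-11) + 6) - 404 = -200*(77 + 6) - 404 = -200*83 - 404 = -16600 - 404 = -17004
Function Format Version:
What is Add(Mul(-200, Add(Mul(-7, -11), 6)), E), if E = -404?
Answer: -17004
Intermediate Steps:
Add(Mul(-200, Add(Mul(-7, -11), 6)), E) = Add(Mul(-200, Add(Mul(-7, -11), 6)), -404) = Add(Mul(-200, Add(77, 6)), -404) = Add(Mul(-200, 83), -404) = Add(-16600, -404) = -17004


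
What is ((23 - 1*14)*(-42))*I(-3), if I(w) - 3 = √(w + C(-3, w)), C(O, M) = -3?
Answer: -1134 - 378*I*√6 ≈ -1134.0 - 925.91*I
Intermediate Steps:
I(w) = 3 + √(-3 + w) (I(w) = 3 + √(w - 3) = 3 + √(-3 + w))
((23 - 1*14)*(-42))*I(-3) = ((23 - 1*14)*(-42))*(3 + √(-3 - 3)) = ((23 - 14)*(-42))*(3 + √(-6)) = (9*(-42))*(3 + I*√6) = -378*(3 + I*√6) = -1134 - 378*I*√6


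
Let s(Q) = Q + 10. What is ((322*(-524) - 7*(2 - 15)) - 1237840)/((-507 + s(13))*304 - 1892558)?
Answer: 1406477/2039694 ≈ 0.68955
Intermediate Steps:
s(Q) = 10 + Q
((322*(-524) - 7*(2 - 15)) - 1237840)/((-507 + s(13))*304 - 1892558) = ((322*(-524) - 7*(2 - 15)) - 1237840)/((-507 + (10 + 13))*304 - 1892558) = ((-168728 - 7*(-13)) - 1237840)/((-507 + 23)*304 - 1892558) = ((-168728 + 91) - 1237840)/(-484*304 - 1892558) = (-168637 - 1237840)/(-147136 - 1892558) = -1406477/(-2039694) = -1406477*(-1/2039694) = 1406477/2039694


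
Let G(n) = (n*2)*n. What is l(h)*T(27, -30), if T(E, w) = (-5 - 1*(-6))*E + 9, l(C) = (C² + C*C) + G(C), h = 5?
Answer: 3600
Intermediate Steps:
G(n) = 2*n² (G(n) = (2*n)*n = 2*n²)
l(C) = 4*C² (l(C) = (C² + C*C) + 2*C² = (C² + C²) + 2*C² = 2*C² + 2*C² = 4*C²)
T(E, w) = 9 + E (T(E, w) = (-5 + 6)*E + 9 = 1*E + 9 = E + 9 = 9 + E)
l(h)*T(27, -30) = (4*5²)*(9 + 27) = (4*25)*36 = 100*36 = 3600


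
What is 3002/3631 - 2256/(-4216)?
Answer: 2605996/1913537 ≈ 1.3619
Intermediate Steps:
3002/3631 - 2256/(-4216) = 3002*(1/3631) - 2256*(-1/4216) = 3002/3631 + 282/527 = 2605996/1913537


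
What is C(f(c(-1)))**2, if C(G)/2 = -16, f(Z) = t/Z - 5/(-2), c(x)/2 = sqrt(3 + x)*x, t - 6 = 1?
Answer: 1024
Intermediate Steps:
t = 7 (t = 6 + 1 = 7)
c(x) = 2*x*sqrt(3 + x) (c(x) = 2*(sqrt(3 + x)*x) = 2*(x*sqrt(3 + x)) = 2*x*sqrt(3 + x))
f(Z) = 5/2 + 7/Z (f(Z) = 7/Z - 5/(-2) = 7/Z - 5*(-1/2) = 7/Z + 5/2 = 5/2 + 7/Z)
C(G) = -32 (C(G) = 2*(-16) = -32)
C(f(c(-1)))**2 = (-32)**2 = 1024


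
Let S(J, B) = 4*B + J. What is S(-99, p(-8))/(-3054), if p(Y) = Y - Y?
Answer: 33/1018 ≈ 0.032417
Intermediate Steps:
p(Y) = 0
S(J, B) = J + 4*B
S(-99, p(-8))/(-3054) = (-99 + 4*0)/(-3054) = (-99 + 0)*(-1/3054) = -99*(-1/3054) = 33/1018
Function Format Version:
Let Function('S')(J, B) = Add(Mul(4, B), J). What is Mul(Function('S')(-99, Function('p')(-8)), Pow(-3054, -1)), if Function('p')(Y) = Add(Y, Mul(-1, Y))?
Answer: Rational(33, 1018) ≈ 0.032417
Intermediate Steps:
Function('p')(Y) = 0
Function('S')(J, B) = Add(J, Mul(4, B))
Mul(Function('S')(-99, Function('p')(-8)), Pow(-3054, -1)) = Mul(Add(-99, Mul(4, 0)), Pow(-3054, -1)) = Mul(Add(-99, 0), Rational(-1, 3054)) = Mul(-99, Rational(-1, 3054)) = Rational(33, 1018)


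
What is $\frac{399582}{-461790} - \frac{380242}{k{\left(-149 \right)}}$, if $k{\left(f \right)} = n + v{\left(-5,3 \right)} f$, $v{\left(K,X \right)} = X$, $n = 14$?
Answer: $\frac{9745496343}{11108615} \approx 877.29$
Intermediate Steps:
$k{\left(f \right)} = 14 + 3 f$
$\frac{399582}{-461790} - \frac{380242}{k{\left(-149 \right)}} = \frac{399582}{-461790} - \frac{380242}{14 + 3 \left(-149\right)} = 399582 \left(- \frac{1}{461790}\right) - \frac{380242}{14 - 447} = - \frac{22199}{25655} - \frac{380242}{-433} = - \frac{22199}{25655} - - \frac{380242}{433} = - \frac{22199}{25655} + \frac{380242}{433} = \frac{9745496343}{11108615}$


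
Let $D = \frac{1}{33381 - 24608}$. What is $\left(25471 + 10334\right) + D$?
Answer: $\frac{314117266}{8773} \approx 35805.0$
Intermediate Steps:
$D = \frac{1}{8773} \approx 0.00011399$
$\left(25471 + 10334\right) + D = \left(25471 + 10334\right) + \frac{1}{8773} = 35805 + \frac{1}{8773} = \frac{314117266}{8773}$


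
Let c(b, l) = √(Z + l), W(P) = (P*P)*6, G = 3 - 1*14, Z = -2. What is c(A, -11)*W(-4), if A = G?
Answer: 96*I*√13 ≈ 346.13*I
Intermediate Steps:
G = -11 (G = 3 - 14 = -11)
A = -11
W(P) = 6*P² (W(P) = P²*6 = 6*P²)
c(b, l) = √(-2 + l)
c(A, -11)*W(-4) = √(-2 - 11)*(6*(-4)²) = √(-13)*(6*16) = (I*√13)*96 = 96*I*√13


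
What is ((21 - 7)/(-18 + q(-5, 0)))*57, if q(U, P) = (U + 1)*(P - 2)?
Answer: -399/5 ≈ -79.800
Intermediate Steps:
q(U, P) = (1 + U)*(-2 + P)
((21 - 7)/(-18 + q(-5, 0)))*57 = ((21 - 7)/(-18 + (-2 + 0 - 2*(-5) + 0*(-5))))*57 = (14/(-18 + (-2 + 0 + 10 + 0)))*57 = (14/(-18 + 8))*57 = (14/(-10))*57 = (14*(-⅒))*57 = -7/5*57 = -399/5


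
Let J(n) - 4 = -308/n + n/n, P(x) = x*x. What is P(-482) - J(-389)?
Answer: 90371783/389 ≈ 2.3232e+5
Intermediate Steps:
P(x) = x²
J(n) = 5 - 308/n (J(n) = 4 + (-308/n + n/n) = 4 + (-308/n + 1) = 4 + (1 - 308/n) = 5 - 308/n)
P(-482) - J(-389) = (-482)² - (5 - 308/(-389)) = 232324 - (5 - 308*(-1/389)) = 232324 - (5 + 308/389) = 232324 - 1*2253/389 = 232324 - 2253/389 = 90371783/389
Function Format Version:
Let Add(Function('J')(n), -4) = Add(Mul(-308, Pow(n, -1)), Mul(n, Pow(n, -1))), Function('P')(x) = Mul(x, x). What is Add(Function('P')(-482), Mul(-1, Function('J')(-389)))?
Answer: Rational(90371783, 389) ≈ 2.3232e+5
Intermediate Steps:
Function('P')(x) = Pow(x, 2)
Function('J')(n) = Add(5, Mul(-308, Pow(n, -1))) (Function('J')(n) = Add(4, Add(Mul(-308, Pow(n, -1)), Mul(n, Pow(n, -1)))) = Add(4, Add(Mul(-308, Pow(n, -1)), 1)) = Add(4, Add(1, Mul(-308, Pow(n, -1)))) = Add(5, Mul(-308, Pow(n, -1))))
Add(Function('P')(-482), Mul(-1, Function('J')(-389))) = Add(Pow(-482, 2), Mul(-1, Add(5, Mul(-308, Pow(-389, -1))))) = Add(232324, Mul(-1, Add(5, Mul(-308, Rational(-1, 389))))) = Add(232324, Mul(-1, Add(5, Rational(308, 389)))) = Add(232324, Mul(-1, Rational(2253, 389))) = Add(232324, Rational(-2253, 389)) = Rational(90371783, 389)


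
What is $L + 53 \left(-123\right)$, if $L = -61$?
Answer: $-6580$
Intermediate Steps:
$L + 53 \left(-123\right) = -61 + 53 \left(-123\right) = -61 - 6519 = -6580$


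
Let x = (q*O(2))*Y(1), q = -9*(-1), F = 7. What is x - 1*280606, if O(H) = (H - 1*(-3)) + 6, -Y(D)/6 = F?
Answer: -284764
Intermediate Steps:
Y(D) = -42 (Y(D) = -6*7 = -42)
q = 9
O(H) = 9 + H (O(H) = (H + 3) + 6 = (3 + H) + 6 = 9 + H)
x = -4158 (x = (9*(9 + 2))*(-42) = (9*11)*(-42) = 99*(-42) = -4158)
x - 1*280606 = -4158 - 1*280606 = -4158 - 280606 = -284764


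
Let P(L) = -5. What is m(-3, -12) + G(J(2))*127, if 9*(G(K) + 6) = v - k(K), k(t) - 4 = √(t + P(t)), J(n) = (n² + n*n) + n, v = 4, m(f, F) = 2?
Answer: -760 - 127*√5/9 ≈ -791.55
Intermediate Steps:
J(n) = n + 2*n² (J(n) = (n² + n²) + n = 2*n² + n = n + 2*n²)
k(t) = 4 + √(-5 + t) (k(t) = 4 + √(t - 5) = 4 + √(-5 + t))
G(K) = -6 - √(-5 + K)/9 (G(K) = -6 + (4 - (4 + √(-5 + K)))/9 = -6 + (4 + (-4 - √(-5 + K)))/9 = -6 + (-√(-5 + K))/9 = -6 - √(-5 + K)/9)
m(-3, -12) + G(J(2))*127 = 2 + (-6 - √(-5 + 2*(1 + 2*2))/9)*127 = 2 + (-6 - √(-5 + 2*(1 + 4))/9)*127 = 2 + (-6 - √(-5 + 2*5)/9)*127 = 2 + (-6 - √(-5 + 10)/9)*127 = 2 + (-6 - √5/9)*127 = 2 + (-762 - 127*√5/9) = -760 - 127*√5/9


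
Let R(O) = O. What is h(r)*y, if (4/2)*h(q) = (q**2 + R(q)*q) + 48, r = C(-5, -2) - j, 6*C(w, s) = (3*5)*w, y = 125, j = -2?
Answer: 67125/4 ≈ 16781.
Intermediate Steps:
C(w, s) = 5*w/2 (C(w, s) = ((3*5)*w)/6 = (15*w)/6 = 5*w/2)
r = -21/2 (r = (5/2)*(-5) - 1*(-2) = -25/2 + 2 = -21/2 ≈ -10.500)
h(q) = 24 + q**2 (h(q) = ((q**2 + q*q) + 48)/2 = ((q**2 + q**2) + 48)/2 = (2*q**2 + 48)/2 = (48 + 2*q**2)/2 = 24 + q**2)
h(r)*y = (24 + (-21/2)**2)*125 = (24 + 441/4)*125 = (537/4)*125 = 67125/4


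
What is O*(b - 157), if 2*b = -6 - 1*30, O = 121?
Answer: -21175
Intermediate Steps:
b = -18 (b = (-6 - 1*30)/2 = (-6 - 30)/2 = (½)*(-36) = -18)
O*(b - 157) = 121*(-18 - 157) = 121*(-175) = -21175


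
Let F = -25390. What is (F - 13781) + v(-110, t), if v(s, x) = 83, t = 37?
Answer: -39088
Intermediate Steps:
(F - 13781) + v(-110, t) = (-25390 - 13781) + 83 = -39171 + 83 = -39088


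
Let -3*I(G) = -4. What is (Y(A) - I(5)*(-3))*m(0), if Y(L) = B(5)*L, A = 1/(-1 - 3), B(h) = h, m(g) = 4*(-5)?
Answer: -55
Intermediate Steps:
m(g) = -20
I(G) = 4/3 (I(G) = -⅓*(-4) = 4/3)
A = -¼ (A = 1/(-4) = -¼ ≈ -0.25000)
Y(L) = 5*L
(Y(A) - I(5)*(-3))*m(0) = (5*(-¼) - 1*4/3*(-3))*(-20) = (-5/4 - 4/3*(-3))*(-20) = (-5/4 + 4)*(-20) = (11/4)*(-20) = -55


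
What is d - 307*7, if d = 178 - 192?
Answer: -2163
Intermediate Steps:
d = -14
d - 307*7 = -14 - 307*7 = -14 - 2149 = -2163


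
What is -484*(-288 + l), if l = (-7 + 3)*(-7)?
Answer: 125840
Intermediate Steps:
l = 28 (l = -4*(-7) = 28)
-484*(-288 + l) = -484*(-288 + 28) = -484*(-260) = 125840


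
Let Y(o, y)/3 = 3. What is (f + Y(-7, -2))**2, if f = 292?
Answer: 90601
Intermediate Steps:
Y(o, y) = 9 (Y(o, y) = 3*3 = 9)
(f + Y(-7, -2))**2 = (292 + 9)**2 = 301**2 = 90601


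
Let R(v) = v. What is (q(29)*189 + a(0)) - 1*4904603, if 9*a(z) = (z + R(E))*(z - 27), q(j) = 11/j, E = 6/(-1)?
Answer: -142230886/29 ≈ -4.9045e+6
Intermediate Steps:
E = -6 (E = 6*(-1) = -6)
a(z) = (-27 + z)*(-6 + z)/9 (a(z) = ((z - 6)*(z - 27))/9 = ((-6 + z)*(-27 + z))/9 = ((-27 + z)*(-6 + z))/9 = (-27 + z)*(-6 + z)/9)
(q(29)*189 + a(0)) - 1*4904603 = ((11/29)*189 + (18 - 11/3*0 + (1/9)*0**2)) - 1*4904603 = ((11*(1/29))*189 + (18 + 0 + (1/9)*0)) - 4904603 = ((11/29)*189 + (18 + 0 + 0)) - 4904603 = (2079/29 + 18) - 4904603 = 2601/29 - 4904603 = -142230886/29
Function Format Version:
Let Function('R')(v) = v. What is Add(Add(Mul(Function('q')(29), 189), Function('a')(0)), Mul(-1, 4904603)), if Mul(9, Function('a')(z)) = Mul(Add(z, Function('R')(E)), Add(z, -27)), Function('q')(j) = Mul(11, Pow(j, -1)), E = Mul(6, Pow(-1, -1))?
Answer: Rational(-142230886, 29) ≈ -4.9045e+6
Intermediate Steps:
E = -6 (E = Mul(6, -1) = -6)
Function('a')(z) = Mul(Rational(1, 9), Add(-27, z), Add(-6, z)) (Function('a')(z) = Mul(Rational(1, 9), Mul(Add(z, -6), Add(z, -27))) = Mul(Rational(1, 9), Mul(Add(-6, z), Add(-27, z))) = Mul(Rational(1, 9), Mul(Add(-27, z), Add(-6, z))) = Mul(Rational(1, 9), Add(-27, z), Add(-6, z)))
Add(Add(Mul(Function('q')(29), 189), Function('a')(0)), Mul(-1, 4904603)) = Add(Add(Mul(Mul(11, Pow(29, -1)), 189), Add(18, Mul(Rational(-11, 3), 0), Mul(Rational(1, 9), Pow(0, 2)))), Mul(-1, 4904603)) = Add(Add(Mul(Mul(11, Rational(1, 29)), 189), Add(18, 0, Mul(Rational(1, 9), 0))), -4904603) = Add(Add(Mul(Rational(11, 29), 189), Add(18, 0, 0)), -4904603) = Add(Add(Rational(2079, 29), 18), -4904603) = Add(Rational(2601, 29), -4904603) = Rational(-142230886, 29)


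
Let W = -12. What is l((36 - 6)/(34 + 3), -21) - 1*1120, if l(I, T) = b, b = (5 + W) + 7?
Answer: -1120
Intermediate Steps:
b = 0 (b = (5 - 12) + 7 = -7 + 7 = 0)
l(I, T) = 0
l((36 - 6)/(34 + 3), -21) - 1*1120 = 0 - 1*1120 = 0 - 1120 = -1120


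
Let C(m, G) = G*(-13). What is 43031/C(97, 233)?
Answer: -43031/3029 ≈ -14.206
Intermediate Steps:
C(m, G) = -13*G
43031/C(97, 233) = 43031/((-13*233)) = 43031/(-3029) = 43031*(-1/3029) = -43031/3029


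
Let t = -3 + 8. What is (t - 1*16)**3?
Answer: -1331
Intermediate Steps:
t = 5
(t - 1*16)**3 = (5 - 1*16)**3 = (5 - 16)**3 = (-11)**3 = -1331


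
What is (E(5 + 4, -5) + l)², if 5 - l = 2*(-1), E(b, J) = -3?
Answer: 16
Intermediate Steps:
l = 7 (l = 5 - 2*(-1) = 5 - 1*(-2) = 5 + 2 = 7)
(E(5 + 4, -5) + l)² = (-3 + 7)² = 4² = 16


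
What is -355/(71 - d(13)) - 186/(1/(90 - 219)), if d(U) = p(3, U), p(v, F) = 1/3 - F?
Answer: 6021429/251 ≈ 23990.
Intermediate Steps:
p(v, F) = ⅓ - F
d(U) = ⅓ - U
-355/(71 - d(13)) - 186/(1/(90 - 219)) = -355/(71 - (⅓ - 1*13)) - 186/(1/(90 - 219)) = -355/(71 - (⅓ - 13)) - 186/(1/(-129)) = -355/(71 - 1*(-38/3)) - 186/(-1/129) = -355/(71 + 38/3) - 186*(-129) = -355/251/3 + 23994 = -355*3/251 + 23994 = -1065/251 + 23994 = 6021429/251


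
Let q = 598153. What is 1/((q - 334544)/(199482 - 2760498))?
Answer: -2561016/263609 ≈ -9.7152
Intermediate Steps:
1/((q - 334544)/(199482 - 2760498)) = 1/((598153 - 334544)/(199482 - 2760498)) = 1/(263609/(-2561016)) = 1/(263609*(-1/2561016)) = 1/(-263609/2561016) = -2561016/263609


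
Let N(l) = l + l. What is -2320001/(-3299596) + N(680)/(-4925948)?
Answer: 2855929208847/4063409579252 ≈ 0.70284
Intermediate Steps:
N(l) = 2*l
-2320001/(-3299596) + N(680)/(-4925948) = -2320001/(-3299596) + (2*680)/(-4925948) = -2320001*(-1/3299596) + 1360*(-1/4925948) = 2320001/3299596 - 340/1231487 = 2855929208847/4063409579252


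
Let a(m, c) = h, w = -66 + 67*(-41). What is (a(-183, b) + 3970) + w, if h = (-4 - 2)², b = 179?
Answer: 1193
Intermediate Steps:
w = -2813 (w = -66 - 2747 = -2813)
h = 36 (h = (-6)² = 36)
a(m, c) = 36
(a(-183, b) + 3970) + w = (36 + 3970) - 2813 = 4006 - 2813 = 1193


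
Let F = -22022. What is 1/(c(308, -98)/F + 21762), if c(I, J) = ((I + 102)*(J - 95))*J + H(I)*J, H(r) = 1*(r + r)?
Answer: 1573/33682028 ≈ 4.6701e-5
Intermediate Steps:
H(r) = 2*r (H(r) = 1*(2*r) = 2*r)
c(I, J) = 2*I*J + J*(-95 + J)*(102 + I) (c(I, J) = ((I + 102)*(J - 95))*J + (2*I)*J = ((102 + I)*(-95 + J))*J + 2*I*J = ((-95 + J)*(102 + I))*J + 2*I*J = J*(-95 + J)*(102 + I) + 2*I*J = 2*I*J + J*(-95 + J)*(102 + I))
1/(c(308, -98)/F + 21762) = 1/(-98*(-9690 - 93*308 + 102*(-98) + 308*(-98))/(-22022) + 21762) = 1/(-98*(-9690 - 28644 - 9996 - 30184)*(-1/22022) + 21762) = 1/(-98*(-78514)*(-1/22022) + 21762) = 1/(7694372*(-1/22022) + 21762) = 1/(-549598/1573 + 21762) = 1/(33682028/1573) = 1573/33682028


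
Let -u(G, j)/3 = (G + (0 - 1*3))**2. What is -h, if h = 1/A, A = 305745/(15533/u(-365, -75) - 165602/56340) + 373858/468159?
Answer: 2658931861846773/273024645220674867274 ≈ 9.7388e-6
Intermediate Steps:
u(G, j) = -3*(-3 + G)**2 (u(G, j) = -3*(G + (0 - 1*3))**2 = -3*(G + (0 - 3))**2 = -3*(G - 3)**2 = -3*(-3 + G)**2)
A = -273024645220674867274/2658931861846773 (A = 305745/(15533/((-3*(-3 - 365)**2)) - 165602/56340) + 373858/468159 = 305745/(15533/((-3*(-368)**2)) - 165602*1/56340) + 373858*(1/468159) = 305745/(15533/((-3*135424)) - 82801/28170) + 373858/468159 = 305745/(15533/(-406272) - 82801/28170) + 373858/468159 = 305745/(15533*(-1/406272) - 82801/28170) + 373858/468159 = 305745/(-15533/406272 - 82801/28170) + 373858/468159 = 305745/(-5679548747/1907447040) + 373858/468159 = 305745*(-1907447040/5679548747) + 373858/468159 = -583192395244800/5679548747 + 373858/468159 = -273024645220674867274/2658931861846773 ≈ -1.0268e+5)
h = -2658931861846773/273024645220674867274 (h = 1/(-273024645220674867274/2658931861846773) = -2658931861846773/273024645220674867274 ≈ -9.7388e-6)
-h = -1*(-2658931861846773/273024645220674867274) = 2658931861846773/273024645220674867274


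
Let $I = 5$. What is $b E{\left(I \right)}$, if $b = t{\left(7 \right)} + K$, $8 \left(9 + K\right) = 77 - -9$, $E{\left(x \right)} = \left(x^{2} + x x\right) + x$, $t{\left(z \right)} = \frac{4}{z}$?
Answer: $\frac{3575}{28} \approx 127.68$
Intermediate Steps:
$E{\left(x \right)} = x + 2 x^{2}$ ($E{\left(x \right)} = \left(x^{2} + x^{2}\right) + x = 2 x^{2} + x = x + 2 x^{2}$)
$K = \frac{7}{4}$ ($K = -9 + \frac{77 - -9}{8} = -9 + \frac{77 + 9}{8} = -9 + \frac{1}{8} \cdot 86 = -9 + \frac{43}{4} = \frac{7}{4} \approx 1.75$)
$b = \frac{65}{28}$ ($b = \frac{4}{7} + \frac{7}{4} = \frac{65}{28} \approx 2.3214$)
$b E{\left(I \right)} = \frac{65 \cdot 5 \left(1 + 2 \cdot 5\right)}{28} = \frac{65 \cdot 5 \left(1 + 10\right)}{28} = \frac{65 \cdot 5 \cdot 11}{28} = \frac{65}{28} \cdot 55 = \frac{3575}{28}$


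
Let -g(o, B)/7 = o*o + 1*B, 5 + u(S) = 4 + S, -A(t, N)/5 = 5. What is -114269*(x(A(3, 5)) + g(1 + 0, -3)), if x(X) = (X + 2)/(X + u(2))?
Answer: -41022571/24 ≈ -1.7093e+6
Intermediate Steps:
A(t, N) = -25 (A(t, N) = -5*5 = -25)
u(S) = -1 + S (u(S) = -5 + (4 + S) = -1 + S)
x(X) = (2 + X)/(1 + X) (x(X) = (X + 2)/(X + (-1 + 2)) = (2 + X)/(X + 1) = (2 + X)/(1 + X))
g(o, B) = -7*B - 7*o**2 (g(o, B) = -7*(o*o + 1*B) = -7*(o**2 + B) = -7*(B + o**2) = -7*B - 7*o**2)
-114269*(x(A(3, 5)) + g(1 + 0, -3)) = -114269*((2 - 25)/(1 - 25) + (-7*(-3) - 7*(1 + 0)**2)) = -114269*(-23/(-24) + (21 - 7*1**2)) = -114269*(-1/24*(-23) + (21 - 7*1)) = -114269*(23/24 + (21 - 7)) = -114269*(23/24 + 14) = -114269*359/24 = -41022571/24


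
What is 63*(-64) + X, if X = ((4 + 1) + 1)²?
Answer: -3996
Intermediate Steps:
X = 36 (X = (5 + 1)² = 6² = 36)
63*(-64) + X = 63*(-64) + 36 = -4032 + 36 = -3996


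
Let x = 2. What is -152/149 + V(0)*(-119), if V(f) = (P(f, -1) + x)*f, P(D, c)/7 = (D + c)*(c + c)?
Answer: -152/149 ≈ -1.0201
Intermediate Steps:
P(D, c) = 14*c*(D + c) (P(D, c) = 7*((D + c)*(c + c)) = 7*((D + c)*(2*c)) = 7*(2*c*(D + c)) = 14*c*(D + c))
V(f) = f*(16 - 14*f) (V(f) = (14*(-1)*(f - 1) + 2)*f = (14*(-1)*(-1 + f) + 2)*f = ((14 - 14*f) + 2)*f = (16 - 14*f)*f = f*(16 - 14*f))
-152/149 + V(0)*(-119) = -152/149 + (2*0*(8 - 7*0))*(-119) = -152*1/149 + (2*0*(8 + 0))*(-119) = -152/149 + (2*0*8)*(-119) = -152/149 + 0*(-119) = -152/149 + 0 = -152/149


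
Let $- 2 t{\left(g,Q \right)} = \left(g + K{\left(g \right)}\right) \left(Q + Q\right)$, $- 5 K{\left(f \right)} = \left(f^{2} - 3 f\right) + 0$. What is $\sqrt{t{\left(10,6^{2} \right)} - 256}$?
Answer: $4 i \sqrt{7} \approx 10.583 i$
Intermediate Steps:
$K{\left(f \right)} = - \frac{f^{2}}{5} + \frac{3 f}{5}$ ($K{\left(f \right)} = - \frac{\left(f^{2} - 3 f\right) + 0}{5} = - \frac{f^{2} - 3 f}{5} = - \frac{f^{2}}{5} + \frac{3 f}{5}$)
$t{\left(g,Q \right)} = - Q \left(g + \frac{g \left(3 - g\right)}{5}\right)$ ($t{\left(g,Q \right)} = - \frac{\left(g + \frac{g \left(3 - g\right)}{5}\right) \left(Q + Q\right)}{2} = - \frac{\left(g + \frac{g \left(3 - g\right)}{5}\right) 2 Q}{2} = - \frac{2 Q \left(g + \frac{g \left(3 - g\right)}{5}\right)}{2} = - Q \left(g + \frac{g \left(3 - g\right)}{5}\right)$)
$\sqrt{t{\left(10,6^{2} \right)} - 256} = \sqrt{\frac{1}{5} \cdot 6^{2} \cdot 10 \left(-8 + 10\right) - 256} = \sqrt{\frac{1}{5} \cdot 36 \cdot 10 \cdot 2 - 256} = \sqrt{144 - 256} = \sqrt{-112} = 4 i \sqrt{7}$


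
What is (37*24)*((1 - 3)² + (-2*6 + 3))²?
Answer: 22200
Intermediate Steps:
(37*24)*((1 - 3)² + (-2*6 + 3))² = 888*((-2)² + (-12 + 3))² = 888*(4 - 9)² = 888*(-5)² = 888*25 = 22200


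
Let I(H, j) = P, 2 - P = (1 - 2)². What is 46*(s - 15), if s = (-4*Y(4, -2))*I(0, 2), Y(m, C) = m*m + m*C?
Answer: -2162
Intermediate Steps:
P = 1 (P = 2 - (1 - 2)² = 2 - 1*(-1)² = 2 - 1*1 = 2 - 1 = 1)
I(H, j) = 1
Y(m, C) = m² + C*m
s = -32 (s = -16*(-2 + 4)*1 = -16*2*1 = -4*8*1 = -32*1 = -32)
46*(s - 15) = 46*(-32 - 15) = 46*(-47) = -2162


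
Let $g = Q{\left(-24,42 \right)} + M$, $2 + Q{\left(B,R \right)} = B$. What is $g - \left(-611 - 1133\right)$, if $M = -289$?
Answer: $1429$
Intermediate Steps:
$Q{\left(B,R \right)} = -2 + B$
$g = -315$ ($g = \left(-2 - 24\right) - 289 = -26 - 289 = -315$)
$g - \left(-611 - 1133\right) = -315 - \left(-611 - 1133\right) = -315 - -1744 = -315 + 1744 = 1429$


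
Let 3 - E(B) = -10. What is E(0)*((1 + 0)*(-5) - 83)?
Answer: -1144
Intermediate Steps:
E(B) = 13 (E(B) = 3 - 1*(-10) = 3 + 10 = 13)
E(0)*((1 + 0)*(-5) - 83) = 13*((1 + 0)*(-5) - 83) = 13*(1*(-5) - 83) = 13*(-5 - 83) = 13*(-88) = -1144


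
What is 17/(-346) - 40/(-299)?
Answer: 8757/103454 ≈ 0.084646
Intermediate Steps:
17/(-346) - 40/(-299) = 17*(-1/346) - 40*(-1/299) = -17/346 + 40/299 = 8757/103454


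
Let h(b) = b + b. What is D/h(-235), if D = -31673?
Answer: 31673/470 ≈ 67.389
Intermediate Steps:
h(b) = 2*b
D/h(-235) = -31673/(2*(-235)) = -31673/(-470) = -31673*(-1/470) = 31673/470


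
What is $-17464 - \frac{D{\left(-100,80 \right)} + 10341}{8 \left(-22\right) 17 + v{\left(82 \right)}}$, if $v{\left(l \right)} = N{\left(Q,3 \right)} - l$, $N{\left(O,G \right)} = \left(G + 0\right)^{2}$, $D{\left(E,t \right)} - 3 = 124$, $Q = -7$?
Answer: $- \frac{53516692}{3065} \approx -17461.0$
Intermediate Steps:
$D{\left(E,t \right)} = 127$ ($D{\left(E,t \right)} = 3 + 124 = 127$)
$N{\left(O,G \right)} = G^{2}$
$v{\left(l \right)} = 9 - l$ ($v{\left(l \right)} = 3^{2} - l = 9 - l$)
$-17464 - \frac{D{\left(-100,80 \right)} + 10341}{8 \left(-22\right) 17 + v{\left(82 \right)}} = -17464 - \frac{127 + 10341}{8 \left(-22\right) 17 + \left(9 - 82\right)} = -17464 - \frac{10468}{\left(-176\right) 17 + \left(9 - 82\right)} = -17464 - \frac{10468}{-2992 - 73} = -17464 - \frac{10468}{-3065} = -17464 - 10468 \left(- \frac{1}{3065}\right) = -17464 - - \frac{10468}{3065} = -17464 + \frac{10468}{3065} = - \frac{53516692}{3065}$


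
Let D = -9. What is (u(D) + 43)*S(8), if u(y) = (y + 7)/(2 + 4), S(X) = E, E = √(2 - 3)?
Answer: 128*I/3 ≈ 42.667*I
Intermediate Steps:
E = I (E = √(-1) = I ≈ 1.0*I)
S(X) = I
u(y) = 7/6 + y/6 (u(y) = (7 + y)/6 = (7 + y)*(⅙) = 7/6 + y/6)
(u(D) + 43)*S(8) = ((7/6 + (⅙)*(-9)) + 43)*I = ((7/6 - 3/2) + 43)*I = (-⅓ + 43)*I = 128*I/3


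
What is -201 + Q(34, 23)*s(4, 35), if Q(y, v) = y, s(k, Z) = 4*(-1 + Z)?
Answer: 4423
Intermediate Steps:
s(k, Z) = -4 + 4*Z
-201 + Q(34, 23)*s(4, 35) = -201 + 34*(-4 + 4*35) = -201 + 34*(-4 + 140) = -201 + 34*136 = -201 + 4624 = 4423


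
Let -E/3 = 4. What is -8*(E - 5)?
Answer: 136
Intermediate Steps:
E = -12 (E = -3*4 = -12)
-8*(E - 5) = -8*(-12 - 5) = -8*(-17) = 136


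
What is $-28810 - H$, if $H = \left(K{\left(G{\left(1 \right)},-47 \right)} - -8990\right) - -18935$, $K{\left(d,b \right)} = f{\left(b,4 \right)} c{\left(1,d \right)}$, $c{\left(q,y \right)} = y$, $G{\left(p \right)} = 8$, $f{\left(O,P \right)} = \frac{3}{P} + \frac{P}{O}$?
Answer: $- \frac{2666795}{47} \approx -56740.0$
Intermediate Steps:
$K{\left(d,b \right)} = d \left(\frac{3}{4} + \frac{4}{b}\right)$ ($K{\left(d,b \right)} = \left(\frac{3}{4} + \frac{4}{b}\right) d = d \left(\frac{3}{4} + \frac{4}{b}\right)$)
$H = \frac{1312725}{47}$ ($H = \left(\frac{1}{4} \cdot 8 \frac{1}{-47} \left(16 + 3 \left(-47\right)\right) - -8990\right) - -18935 = \left(\frac{1}{4} \cdot 8 \left(- \frac{1}{47}\right) \left(16 - 141\right) + 8990\right) + 18935 = \left(\frac{1}{4} \cdot 8 \left(- \frac{1}{47}\right) \left(-125\right) + 8990\right) + 18935 = \left(\frac{250}{47} + 8990\right) + 18935 = \frac{422780}{47} + 18935 = \frac{1312725}{47} \approx 27930.0$)
$-28810 - H = -28810 - \frac{1312725}{47} = - \frac{2666795}{47}$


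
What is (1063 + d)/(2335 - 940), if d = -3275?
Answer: -2212/1395 ≈ -1.5857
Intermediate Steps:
(1063 + d)/(2335 - 940) = (1063 - 3275)/(2335 - 940) = -2212/1395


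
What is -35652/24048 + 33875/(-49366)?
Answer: -107275943/49464732 ≈ -2.1687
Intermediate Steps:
-35652/24048 + 33875/(-49366) = -35652*1/24048 + 33875*(-1/49366) = -2971/2004 - 33875/49366 = -107275943/49464732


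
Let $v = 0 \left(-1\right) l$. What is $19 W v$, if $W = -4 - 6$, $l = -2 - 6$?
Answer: $0$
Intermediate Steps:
$l = -8$ ($l = -2 - 6 = -8$)
$v = 0$ ($v = 0 \left(-1\right) \left(-8\right) = 0 \left(-8\right) = 0$)
$W = -10$ ($W = -4 - 6 = -10$)
$19 W v = 19 \left(-10\right) 0 = \left(-190\right) 0 = 0$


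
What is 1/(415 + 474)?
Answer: 1/889 ≈ 0.0011249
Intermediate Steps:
1/(415 + 474) = 1/889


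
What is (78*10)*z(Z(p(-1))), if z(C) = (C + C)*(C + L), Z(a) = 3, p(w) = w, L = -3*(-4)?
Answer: 70200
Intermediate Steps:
L = 12
z(C) = 2*C*(12 + C) (z(C) = (C + C)*(C + 12) = (2*C)*(12 + C) = 2*C*(12 + C))
(78*10)*z(Z(p(-1))) = (78*10)*(2*3*(12 + 3)) = 780*(2*3*15) = 780*90 = 70200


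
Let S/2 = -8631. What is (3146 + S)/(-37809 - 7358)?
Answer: 14116/45167 ≈ 0.31253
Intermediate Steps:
S = -17262 (S = 2*(-8631) = -17262)
(3146 + S)/(-37809 - 7358) = (3146 - 17262)/(-37809 - 7358) = -14116/(-45167) = -14116*(-1/45167) = 14116/45167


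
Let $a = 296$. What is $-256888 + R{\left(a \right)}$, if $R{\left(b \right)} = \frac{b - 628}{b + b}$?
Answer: $- \frac{38019507}{148} \approx -2.5689 \cdot 10^{5}$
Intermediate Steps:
$R{\left(b \right)} = \frac{-628 + b}{2 b}$
$-256888 + R{\left(a \right)} = -256888 + \frac{-628 + 296}{2 \cdot 296} = -256888 + \frac{1}{2} \cdot \frac{1}{296} \left(-332\right) = -256888 - \frac{83}{148} = - \frac{38019507}{148}$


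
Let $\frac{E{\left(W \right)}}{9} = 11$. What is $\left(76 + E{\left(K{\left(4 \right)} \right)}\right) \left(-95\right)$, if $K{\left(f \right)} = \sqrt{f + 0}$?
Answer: $-16625$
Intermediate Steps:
$K{\left(f \right)} = \sqrt{f}$
$E{\left(W \right)} = 99$ ($E{\left(W \right)} = 9 \cdot 11 = 99$)
$\left(76 + E{\left(K{\left(4 \right)} \right)}\right) \left(-95\right) = \left(76 + 99\right) \left(-95\right) = 175 \left(-95\right) = -16625$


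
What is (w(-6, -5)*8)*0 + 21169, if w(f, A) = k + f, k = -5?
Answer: 21169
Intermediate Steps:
w(f, A) = -5 + f
(w(-6, -5)*8)*0 + 21169 = ((-5 - 6)*8)*0 + 21169 = -11*8*0 + 21169 = -88*0 + 21169 = 0 + 21169 = 21169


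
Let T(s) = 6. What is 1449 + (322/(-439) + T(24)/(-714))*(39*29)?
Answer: 31863042/52241 ≈ 609.92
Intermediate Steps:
1449 + (322/(-439) + T(24)/(-714))*(39*29) = 1449 + (322/(-439) + 6/(-714))*(39*29) = 1449 + (322*(-1/439) + 6*(-1/714))*1131 = 1449 + (-322/439 - 1/119)*1131 = 1449 - 38757/52241*1131 = 1449 - 43834167/52241 = 31863042/52241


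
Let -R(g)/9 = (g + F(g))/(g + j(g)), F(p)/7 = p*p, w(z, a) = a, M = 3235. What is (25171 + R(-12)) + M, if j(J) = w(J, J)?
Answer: 57559/2 ≈ 28780.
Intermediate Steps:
F(p) = 7*p² (F(p) = 7*(p*p) = 7*p²)
j(J) = J
R(g) = -9*(g + 7*g²)/(2*g) (R(g) = -9*(g + 7*g²)/(g + g) = -9*(g + 7*g²)/(2*g))
(25171 + R(-12)) + M = (25171 + (-9/2 - 63/2*(-12))) + 3235 = (25171 + (-9/2 + 378)) + 3235 = (25171 + 747/2) + 3235 = 51089/2 + 3235 = 57559/2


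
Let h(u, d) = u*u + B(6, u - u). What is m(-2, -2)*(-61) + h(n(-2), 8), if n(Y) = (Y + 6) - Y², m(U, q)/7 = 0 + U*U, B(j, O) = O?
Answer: -1708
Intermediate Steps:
m(U, q) = 7*U² (m(U, q) = 7*(0 + U*U) = 7*(0 + U²) = 7*U²)
n(Y) = 6 + Y - Y² (n(Y) = (6 + Y) - Y² = 6 + Y - Y²)
h(u, d) = u² (h(u, d) = u*u + (u - u) = u² + 0 = u²)
m(-2, -2)*(-61) + h(n(-2), 8) = (7*(-2)²)*(-61) + (6 - 2 - 1*(-2)²)² = (7*4)*(-61) + (6 - 2 - 1*4)² = 28*(-61) + (6 - 2 - 4)² = -1708 + 0² = -1708 + 0 = -1708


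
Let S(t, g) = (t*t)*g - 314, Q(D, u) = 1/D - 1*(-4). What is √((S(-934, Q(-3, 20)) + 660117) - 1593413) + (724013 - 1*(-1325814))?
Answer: 2049827 + √20385258/3 ≈ 2.0513e+6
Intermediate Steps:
Q(D, u) = 4 + 1/D (Q(D, u) = 1/D + 4 = 4 + 1/D)
S(t, g) = -314 + g*t² (S(t, g) = t²*g - 314 = g*t² - 314 = -314 + g*t²)
√((S(-934, Q(-3, 20)) + 660117) - 1593413) + (724013 - 1*(-1325814)) = √(((-314 + (4 + 1/(-3))*(-934)²) + 660117) - 1593413) + (724013 - 1*(-1325814)) = √(((-314 + (4 - ⅓)*872356) + 660117) - 1593413) + (724013 + 1325814) = √(((-314 + (11/3)*872356) + 660117) - 1593413) + 2049827 = √(((-314 + 9595916/3) + 660117) - 1593413) + 2049827 = √((9594974/3 + 660117) - 1593413) + 2049827 = √(11575325/3 - 1593413) + 2049827 = √(6795086/3) + 2049827 = √20385258/3 + 2049827 = 2049827 + √20385258/3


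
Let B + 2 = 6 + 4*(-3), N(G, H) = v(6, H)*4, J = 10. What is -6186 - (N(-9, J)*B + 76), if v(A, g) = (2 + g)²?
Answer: -1654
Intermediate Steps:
N(G, H) = 4*(2 + H)² (N(G, H) = (2 + H)²*4 = 4*(2 + H)²)
B = -8 (B = -2 + (6 + 4*(-3)) = -2 + (6 - 12) = -2 - 6 = -8)
-6186 - (N(-9, J)*B + 76) = -6186 - ((4*(2 + 10)²)*(-8) + 76) = -6186 - ((4*12²)*(-8) + 76) = -6186 - ((4*144)*(-8) + 76) = -6186 - (576*(-8) + 76) = -6186 - (-4608 + 76) = -6186 - 1*(-4532) = -6186 + 4532 = -1654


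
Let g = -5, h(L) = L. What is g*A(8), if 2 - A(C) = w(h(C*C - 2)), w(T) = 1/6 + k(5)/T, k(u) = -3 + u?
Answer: -1675/186 ≈ -9.0054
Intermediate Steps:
w(T) = ⅙ + 2/T (w(T) = 1/6 + (-3 + 5)/T = 1*(⅙) + 2/T = ⅙ + 2/T)
A(C) = 2 - (10 + C²)/(6*(-2 + C²)) (A(C) = 2 - (12 + (C*C - 2))/(6*(C*C - 2)) = 2 - (12 + (C² - 2))/(6*(C² - 2)) = 2 - (12 + (-2 + C²))/(6*(-2 + C²)) = 2 - (10 + C²)/(6*(-2 + C²)))
g*A(8) = -5*(-34 + 11*8²)/(6*(-2 + 8²)) = -5*(-34 + 11*64)/(6*(-2 + 64)) = -5*(-34 + 704)/(6*62) = -5*670/(6*62) = -5*335/186 = -1675/186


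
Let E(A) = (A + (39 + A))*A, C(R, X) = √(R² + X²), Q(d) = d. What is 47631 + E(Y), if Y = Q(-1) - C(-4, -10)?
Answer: 47826 - 70*√29 ≈ 47449.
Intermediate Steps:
Y = -1 - 2*√29 (Y = -1 - √((-4)² + (-10)²) = -1 - √(16 + 100) = -1 - √116 = -1 - 2*√29 ≈ -11.770)
E(A) = A*(39 + 2*A) (E(A) = (39 + 2*A)*A = A*(39 + 2*A))
47631 + E(Y) = 47631 + (-1 - 2*√29)*(39 + 2*(-1 - 2*√29)) = 47631 + (-1 - 2*√29)*(39 + (-2 - 4*√29)) = 47631 + (-1 - 2*√29)*(37 - 4*√29)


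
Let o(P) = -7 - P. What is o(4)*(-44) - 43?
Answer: 441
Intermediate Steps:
o(4)*(-44) - 43 = (-7 - 1*4)*(-44) - 43 = (-7 - 4)*(-44) - 43 = -11*(-44) - 43 = 484 - 43 = 441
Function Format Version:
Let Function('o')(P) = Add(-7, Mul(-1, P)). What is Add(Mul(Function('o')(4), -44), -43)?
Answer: 441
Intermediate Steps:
Add(Mul(Function('o')(4), -44), -43) = Add(Mul(Add(-7, Mul(-1, 4)), -44), -43) = Add(Mul(Add(-7, -4), -44), -43) = Add(Mul(-11, -44), -43) = Add(484, -43) = 441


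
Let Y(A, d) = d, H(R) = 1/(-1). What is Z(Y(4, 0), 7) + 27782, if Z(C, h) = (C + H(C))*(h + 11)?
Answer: 27764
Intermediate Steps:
H(R) = -1
Z(C, h) = (-1 + C)*(11 + h) (Z(C, h) = (C - 1)*(h + 11) = (-1 + C)*(11 + h))
Z(Y(4, 0), 7) + 27782 = (-11 - 1*7 + 11*0 + 0*7) + 27782 = (-11 - 7 + 0 + 0) + 27782 = -18 + 27782 = 27764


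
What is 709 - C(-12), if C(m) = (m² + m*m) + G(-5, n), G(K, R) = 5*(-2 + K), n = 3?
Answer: 456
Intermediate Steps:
G(K, R) = -10 + 5*K
C(m) = -35 + 2*m² (C(m) = (m² + m*m) + (-10 + 5*(-5)) = (m² + m²) + (-10 - 25) = 2*m² - 35 = -35 + 2*m²)
709 - C(-12) = 709 - (-35 + 2*(-12)²) = 709 - (-35 + 2*144) = 709 - (-35 + 288) = 709 - 1*253 = 709 - 253 = 456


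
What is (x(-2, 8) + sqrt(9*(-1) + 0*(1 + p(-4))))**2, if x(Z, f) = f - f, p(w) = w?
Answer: -9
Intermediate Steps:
x(Z, f) = 0
(x(-2, 8) + sqrt(9*(-1) + 0*(1 + p(-4))))**2 = (0 + sqrt(9*(-1) + 0*(1 - 4)))**2 = (0 + sqrt(-9 + 0*(-3)))**2 = (0 + sqrt(-9 + 0))**2 = (0 + sqrt(-9))**2 = (0 + 3*I)**2 = (3*I)**2 = -9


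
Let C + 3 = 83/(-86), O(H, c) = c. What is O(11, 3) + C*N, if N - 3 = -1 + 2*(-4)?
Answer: 1152/43 ≈ 26.791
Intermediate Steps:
C = -341/86 (C = -3 + 83/(-86) = -3 + 83*(-1/86) = -3 - 83/86 = -341/86 ≈ -3.9651)
N = -6 (N = 3 + (-1 + 2*(-4)) = 3 + (-1 - 8) = 3 - 9 = -6)
O(11, 3) + C*N = 3 - 341/86*(-6) = 3 + 1023/43 = 1152/43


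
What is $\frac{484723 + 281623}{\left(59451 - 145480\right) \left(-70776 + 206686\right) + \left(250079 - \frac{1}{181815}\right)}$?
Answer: $- \frac{9952371285}{151840866257819} \approx -6.5545 \cdot 10^{-5}$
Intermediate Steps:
$\frac{484723 + 281623}{\left(59451 - 145480\right) \left(-70776 + 206686\right) + \left(250079 - \frac{1}{181815}\right)} = \frac{766346}{\left(-86029\right) 135910 + \left(250079 - \frac{1}{181815}\right)} = \frac{766346}{-11692201390 + \left(250079 - \frac{1}{181815}\right)} = \frac{766346}{-11692201390 + \frac{45468113384}{181815}} = \frac{766346}{- \frac{2125772127609466}{181815}} = 766346 \left(- \frac{181815}{2125772127609466}\right) = - \frac{9952371285}{151840866257819}$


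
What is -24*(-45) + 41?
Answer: 1121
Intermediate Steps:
-24*(-45) + 41 = 1080 + 41 = 1121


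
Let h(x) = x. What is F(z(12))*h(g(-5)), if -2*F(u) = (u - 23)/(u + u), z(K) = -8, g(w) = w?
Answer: 155/32 ≈ 4.8438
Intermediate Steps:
F(u) = -(-23 + u)/(4*u) (F(u) = -(u - 23)/(2*(u + u)) = -(-23 + u)/(2*(2*u)) = -(-23 + u)*1/(2*u)/2 = -(-23 + u)/(4*u))
F(z(12))*h(g(-5)) = ((¼)*(23 - 1*(-8))/(-8))*(-5) = ((¼)*(-⅛)*(23 + 8))*(-5) = ((¼)*(-⅛)*31)*(-5) = -31/32*(-5) = 155/32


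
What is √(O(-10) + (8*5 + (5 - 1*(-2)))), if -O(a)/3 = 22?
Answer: I*√19 ≈ 4.3589*I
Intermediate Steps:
O(a) = -66 (O(a) = -3*22 = -66)
√(O(-10) + (8*5 + (5 - 1*(-2)))) = √(-66 + (8*5 + (5 - 1*(-2)))) = √(-66 + (40 + (5 + 2))) = √(-66 + (40 + 7)) = √(-66 + 47) = √(-19) = I*√19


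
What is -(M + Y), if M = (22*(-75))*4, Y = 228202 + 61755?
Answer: -283357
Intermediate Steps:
Y = 289957
M = -6600 (M = -1650*4 = -6600)
-(M + Y) = -(-6600 + 289957) = -1*283357 = -283357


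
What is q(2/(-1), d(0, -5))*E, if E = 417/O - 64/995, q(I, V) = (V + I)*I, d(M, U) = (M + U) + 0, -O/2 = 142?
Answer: -3031637/141290 ≈ -21.457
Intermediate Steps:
O = -284 (O = -2*142 = -284)
d(M, U) = M + U
q(I, V) = I*(I + V) (q(I, V) = (I + V)*I = I*(I + V))
E = -433091/282580 (E = 417/(-284) - 64/995 = 417*(-1/284) - 64*1/995 = -417/284 - 64/995 = -433091/282580 ≈ -1.5326)
q(2/(-1), d(0, -5))*E = ((2/(-1))*(2/(-1) + (0 - 5)))*(-433091/282580) = ((2*(-1))*(2*(-1) - 5))*(-433091/282580) = -2*(-2 - 5)*(-433091/282580) = -2*(-7)*(-433091/282580) = 14*(-433091/282580) = -3031637/141290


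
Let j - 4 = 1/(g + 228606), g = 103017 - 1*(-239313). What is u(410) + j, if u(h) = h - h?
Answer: 2283745/570936 ≈ 4.0000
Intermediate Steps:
u(h) = 0
g = 342330 (g = 103017 + 239313 = 342330)
j = 2283745/570936 (j = 4 + 1/(342330 + 228606) = 4 + 1/570936 = 2283745/570936 ≈ 4.0000)
u(410) + j = 0 + 2283745/570936 = 2283745/570936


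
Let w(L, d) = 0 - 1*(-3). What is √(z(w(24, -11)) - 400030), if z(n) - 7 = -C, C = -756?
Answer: 3*I*√44363 ≈ 631.88*I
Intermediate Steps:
w(L, d) = 3 (w(L, d) = 0 + 3 = 3)
z(n) = 763 (z(n) = 7 - 1*(-756) = 7 + 756 = 763)
√(z(w(24, -11)) - 400030) = √(763 - 400030) = √(-399267) = 3*I*√44363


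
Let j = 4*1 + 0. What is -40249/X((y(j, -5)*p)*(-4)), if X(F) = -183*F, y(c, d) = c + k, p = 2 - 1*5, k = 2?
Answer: 40249/13176 ≈ 3.0547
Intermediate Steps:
p = -3 (p = 2 - 5 = -3)
j = 4 (j = 4 + 0 = 4)
y(c, d) = 2 + c (y(c, d) = c + 2 = 2 + c)
-40249/X((y(j, -5)*p)*(-4)) = -40249*(-1/(2196*(2 + 4))) = -40249/((-183*6*(-3)*(-4))) = -40249/((-(-3294)*(-4))) = -40249/((-183*72)) = -40249/(-13176) = -40249*(-1/13176) = 40249/13176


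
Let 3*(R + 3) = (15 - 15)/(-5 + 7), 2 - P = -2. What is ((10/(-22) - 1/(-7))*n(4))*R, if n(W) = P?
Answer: 288/77 ≈ 3.7403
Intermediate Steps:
P = 4 (P = 2 - 1*(-2) = 2 + 2 = 4)
n(W) = 4
R = -3 (R = -3 + ((15 - 15)/(-5 + 7))/3 = -3 + (0/2)/3 = -3 + (0*(½))/3 = -3 + (⅓)*0 = -3 + 0 = -3)
((10/(-22) - 1/(-7))*n(4))*R = ((10/(-22) - 1/(-7))*4)*(-3) = ((10*(-1/22) - 1*(-⅐))*4)*(-3) = ((-5/11 + ⅐)*4)*(-3) = -24/77*4*(-3) = -96/77*(-3) = 288/77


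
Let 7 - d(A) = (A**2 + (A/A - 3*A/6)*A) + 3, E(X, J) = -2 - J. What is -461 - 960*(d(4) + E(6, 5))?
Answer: 13939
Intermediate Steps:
d(A) = 4 - A**2 - A*(1 - A/2) (d(A) = 7 - ((A**2 + (A/A - 3*A/6)*A) + 3) = 7 - ((A**2 + (1 - 3*A*(1/6))*A) + 3) = 7 - ((A**2 + (1 - A/2)*A) + 3) = 7 - ((A**2 + A*(1 - A/2)) + 3) = 7 - (3 + A**2 + A*(1 - A/2)) = 7 + (-3 - A**2 - A*(1 - A/2)) = 4 - A**2 - A*(1 - A/2))
-461 - 960*(d(4) + E(6, 5)) = -461 - 960*((4 - 1*4 - 1/2*4**2) + (-2 - 1*5)) = -461 - 960*((4 - 4 - 1/2*16) + (-2 - 5)) = -461 - 960*((4 - 4 - 8) - 7) = -461 - 960*(-8 - 7) = -461 - 960*(-15) = -461 - 192*(-75) = -461 + 14400 = 13939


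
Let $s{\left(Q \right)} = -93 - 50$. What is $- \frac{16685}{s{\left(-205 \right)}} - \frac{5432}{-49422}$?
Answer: $\frac{412691423}{3533673} \approx 116.79$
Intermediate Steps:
$s{\left(Q \right)} = -143$ ($s{\left(Q \right)} = -93 - 50 = -143$)
$- \frac{16685}{s{\left(-205 \right)}} - \frac{5432}{-49422} = - \frac{16685}{-143} - \frac{5432}{-49422} = \left(-16685\right) \left(- \frac{1}{143}\right) - - \frac{2716}{24711} = \frac{16685}{143} + \frac{2716}{24711} = \frac{412691423}{3533673}$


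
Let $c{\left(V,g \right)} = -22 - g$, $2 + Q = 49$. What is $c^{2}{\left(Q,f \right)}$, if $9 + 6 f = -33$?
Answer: $225$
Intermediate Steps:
$f = -7$ ($f = - \frac{3}{2} + \frac{1}{6} \left(-33\right) = - \frac{3}{2} - \frac{11}{2} = -7$)
$Q = 47$ ($Q = -2 + 49 = 47$)
$c^{2}{\left(Q,f \right)} = \left(-22 - -7\right)^{2} = \left(-22 + 7\right)^{2} = \left(-15\right)^{2} = 225$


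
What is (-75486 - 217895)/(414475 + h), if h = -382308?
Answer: -293381/32167 ≈ -9.1206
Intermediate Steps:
(-75486 - 217895)/(414475 + h) = (-75486 - 217895)/(414475 - 382308) = -293381/32167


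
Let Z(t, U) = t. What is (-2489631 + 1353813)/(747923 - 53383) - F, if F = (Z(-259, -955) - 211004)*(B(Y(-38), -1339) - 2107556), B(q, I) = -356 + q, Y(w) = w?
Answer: -154650388372547409/347270 ≈ -4.4533e+11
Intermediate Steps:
F = 445331840850 (F = (-259 - 211004)*((-356 - 38) - 2107556) = -211263*(-394 - 2107556) = -211263*(-2107950) = 445331840850)
(-2489631 + 1353813)/(747923 - 53383) - F = (-2489631 + 1353813)/(747923 - 53383) - 1*445331840850 = -1135818/694540 - 445331840850 = -1135818*1/694540 - 445331840850 = -567909/347270 - 445331840850 = -154650388372547409/347270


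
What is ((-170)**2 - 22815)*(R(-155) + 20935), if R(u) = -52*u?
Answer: 176434575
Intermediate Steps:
((-170)**2 - 22815)*(R(-155) + 20935) = ((-170)**2 - 22815)*(-52*(-155) + 20935) = (28900 - 22815)*(8060 + 20935) = 6085*28995 = 176434575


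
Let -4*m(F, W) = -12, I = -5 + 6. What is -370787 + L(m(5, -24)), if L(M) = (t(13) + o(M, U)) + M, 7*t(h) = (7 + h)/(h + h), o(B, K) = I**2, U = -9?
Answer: -33741243/91 ≈ -3.7078e+5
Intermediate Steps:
I = 1
o(B, K) = 1 (o(B, K) = 1**2 = 1)
m(F, W) = 3 (m(F, W) = -1/4*(-12) = 3)
t(h) = (7 + h)/(14*h) (t(h) = ((7 + h)/(h + h))/7 = ((7 + h)/((2*h)))/7 = ((7 + h)*(1/(2*h)))/7 = ((7 + h)/(2*h))/7 = (7 + h)/(14*h))
L(M) = 101/91 + M (L(M) = ((1/14)*(7 + 13)/13 + 1) + M = ((1/14)*(1/13)*20 + 1) + M = (10/91 + 1) + M = 101/91 + M)
-370787 + L(m(5, -24)) = -370787 + (101/91 + 3) = -370787 + 374/91 = -33741243/91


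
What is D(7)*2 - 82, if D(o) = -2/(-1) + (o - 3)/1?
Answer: -70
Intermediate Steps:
D(o) = -1 + o (D(o) = -2*(-1) + (-3 + o)*1 = 2 + (-3 + o) = -1 + o)
D(7)*2 - 82 = (-1 + 7)*2 - 82 = 6*2 - 82 = 12 - 82 = -70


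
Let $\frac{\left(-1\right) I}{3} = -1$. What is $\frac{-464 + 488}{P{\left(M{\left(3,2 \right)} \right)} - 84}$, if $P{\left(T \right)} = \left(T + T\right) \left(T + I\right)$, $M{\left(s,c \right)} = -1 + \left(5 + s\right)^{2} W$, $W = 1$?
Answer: $\frac{1}{343} \approx 0.0029155$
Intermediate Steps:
$M{\left(s,c \right)} = -1 + \left(5 + s\right)^{2}$ ($M{\left(s,c \right)} = -1 + \left(5 + s\right)^{2} \cdot 1 = -1 + \left(5 + s\right)^{2}$)
$I = 3$ ($I = \left(-3\right) \left(-1\right) = 3$)
$P{\left(T \right)} = 2 T \left(3 + T\right)$ ($P{\left(T \right)} = \left(T + T\right) \left(T + 3\right) = 2 T \left(3 + T\right)$)
$\frac{-464 + 488}{P{\left(M{\left(3,2 \right)} \right)} - 84} = \frac{-464 + 488}{2 \left(-1 + \left(5 + 3\right)^{2}\right) \left(3 - \left(1 - \left(5 + 3\right)^{2}\right)\right) - 84} = \frac{24}{2 \left(-1 + 8^{2}\right) \left(3 - \left(1 - 8^{2}\right)\right) - 84} = \frac{24}{2 \left(-1 + 64\right) \left(3 + \left(-1 + 64\right)\right) - 84} = \frac{24}{2 \cdot 63 \left(3 + 63\right) - 84} = \frac{24}{2 \cdot 63 \cdot 66 - 84} = \frac{24}{8316 - 84} = \frac{24}{8232} = 24 \cdot \frac{1}{8232} = \frac{1}{343}$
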